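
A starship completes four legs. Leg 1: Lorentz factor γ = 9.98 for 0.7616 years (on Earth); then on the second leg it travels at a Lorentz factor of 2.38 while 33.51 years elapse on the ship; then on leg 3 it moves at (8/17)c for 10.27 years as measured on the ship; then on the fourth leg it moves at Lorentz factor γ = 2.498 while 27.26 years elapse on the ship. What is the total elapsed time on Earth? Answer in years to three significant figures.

Leg 1: 0.7616 years is already measured on Earth.
Leg 2: γ = 2.38; Δt_2 = 2.380 × 33.51 = 79.75 years.
Leg 3: γ = 1/√(1 − (8/17)²) = 17/15 ≈ 1.133; Δt_3 = 1.133 × 10.27 = 11.64 years.
Leg 4: γ = 2.498; Δt_4 = 2.498 × 27.26 = 68.10 years.
Total: 0.7616 + 79.75 + 11.64 + 68.10 years.

Δt = 160 years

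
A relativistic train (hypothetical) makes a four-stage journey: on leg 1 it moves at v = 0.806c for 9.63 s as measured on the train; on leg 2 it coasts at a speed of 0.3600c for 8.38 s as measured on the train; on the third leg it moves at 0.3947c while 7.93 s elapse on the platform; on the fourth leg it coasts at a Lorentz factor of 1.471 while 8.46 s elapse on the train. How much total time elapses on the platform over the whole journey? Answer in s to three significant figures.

Leg 1: γ = 1/√(1 − 0.806²) = 1/√0.3504 = 1.689; Δt_1 = 1.689 × 9.63 = 16.27 s.
Leg 2: γ = 1/√(1 − 0.3600²) = 1/√0.8704 = 1.072; Δt_2 = 1.072 × 8.38 = 8.982 s.
Leg 3: 7.93 s is already measured on the platform.
Leg 4: γ = 1.471; Δt_4 = 1.471 × 8.46 = 12.44 s.
Total: 16.27 + 8.982 + 7.930 + 12.44 s.

Δt = 45.6 s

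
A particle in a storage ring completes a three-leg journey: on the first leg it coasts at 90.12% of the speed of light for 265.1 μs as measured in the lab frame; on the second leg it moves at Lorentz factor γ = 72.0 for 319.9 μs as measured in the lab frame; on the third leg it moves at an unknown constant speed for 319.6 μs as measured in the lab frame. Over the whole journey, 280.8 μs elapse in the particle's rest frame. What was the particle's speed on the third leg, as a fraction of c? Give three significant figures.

Leg 1: β = 0.9012; γ = 1/√(1 − 0.9012²) = 1/√0.1878 = 2.307; τ_1 = 265.1/2.307 = 114.9 μs.
Leg 2: γ = 72.0; τ_2 = 319.9/72.00 = 4.443 μs.
Leg 3: speed unknown; τ_3 = 319.6/γ_3.
Total proper time: 114.9 + 4.443 + τ_3 = 280.8, so τ_3 = 280.8 − 119.3 = 161.5 μs.
γ_3 = 319.6/161.5 = 1.979; β = √(1 − 1/γ²) = √0.7448.

β = 0.863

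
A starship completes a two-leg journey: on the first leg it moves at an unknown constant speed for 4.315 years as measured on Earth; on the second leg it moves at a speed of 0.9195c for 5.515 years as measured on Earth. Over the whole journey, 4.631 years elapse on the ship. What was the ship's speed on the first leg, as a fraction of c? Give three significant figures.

β = 0.821

Leg 1: speed unknown; τ_1 = 4.315/γ_1.
Leg 2: γ = 1/√(1 − 0.9195²) = 1/√0.1545 = 2.544; τ_2 = 5.515/2.544 = 2.168 years.
Total proper time: τ_1 + 2.168 = 4.631, so τ_1 = 4.631 − 2.168 = 2.463 years.
γ_1 = 4.315/2.463 = 1.752; β = √(1 − 1/γ²) = √0.6742.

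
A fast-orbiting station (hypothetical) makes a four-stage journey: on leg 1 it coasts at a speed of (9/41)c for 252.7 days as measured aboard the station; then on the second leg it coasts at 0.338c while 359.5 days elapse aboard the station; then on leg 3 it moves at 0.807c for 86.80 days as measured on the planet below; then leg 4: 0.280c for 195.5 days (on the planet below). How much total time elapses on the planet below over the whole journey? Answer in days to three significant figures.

Δt = 923 days

Leg 1: γ = 1/√(1 − (9/41)²) = 41/40 = 1.025; Δt_1 = 1.025 × 252.7 = 259.0 days.
Leg 2: γ = 1/√(1 − 0.338²) = 1/√0.8858 = 1.063; Δt_2 = 1.063 × 359.5 = 382.0 days.
Leg 3: 86.80 days is already measured on the planet below.
Leg 4: 195.5 days is already measured on the planet below.
Total: 259.0 + 382.0 + 86.80 + 195.5 days.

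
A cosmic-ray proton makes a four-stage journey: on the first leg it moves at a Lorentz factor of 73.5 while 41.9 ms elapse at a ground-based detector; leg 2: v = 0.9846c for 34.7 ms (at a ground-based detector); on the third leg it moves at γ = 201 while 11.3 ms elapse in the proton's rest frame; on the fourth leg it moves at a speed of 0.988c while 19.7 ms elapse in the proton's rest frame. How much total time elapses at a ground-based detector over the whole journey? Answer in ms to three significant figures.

Leg 1: 41.9 ms is already measured at a ground-based detector.
Leg 2: 34.7 ms is already measured at a ground-based detector.
Leg 3: γ = 201; Δt_3 = 201.0 × 11.3 = 2271 ms.
Leg 4: γ = 1/√(1 − 0.988²) = 1/√0.02386 = 6.474; Δt_4 = 6.474 × 19.7 = 127.5 ms.
Total: 41.90 + 34.70 + 2271 + 127.5 ms.

Δt = 2480 ms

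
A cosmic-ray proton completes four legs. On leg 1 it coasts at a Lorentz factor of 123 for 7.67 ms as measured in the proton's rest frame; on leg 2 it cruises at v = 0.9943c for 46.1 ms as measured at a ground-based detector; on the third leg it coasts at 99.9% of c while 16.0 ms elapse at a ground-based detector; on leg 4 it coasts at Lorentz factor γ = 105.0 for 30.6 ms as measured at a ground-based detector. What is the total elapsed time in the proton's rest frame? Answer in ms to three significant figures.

Leg 1: 7.67 ms is already measured in the proton's rest frame.
Leg 2: γ = 1/√(1 − 0.9943²) = 1/√0.01137 = 9.379; τ_2 = 46.1/9.379 = 4.915 ms.
Leg 3: β = 0.999; γ = 1/√(1 − 0.999²) = 1/√0.001999 = 22.37; τ_3 = 16.0/22.37 = 0.7154 ms.
Leg 4: γ = 105.0; τ_4 = 30.6/105.0 = 0.2914 ms.
Total: 7.670 + 4.915 + 0.7154 + 0.2914 ms.

τ = 13.6 ms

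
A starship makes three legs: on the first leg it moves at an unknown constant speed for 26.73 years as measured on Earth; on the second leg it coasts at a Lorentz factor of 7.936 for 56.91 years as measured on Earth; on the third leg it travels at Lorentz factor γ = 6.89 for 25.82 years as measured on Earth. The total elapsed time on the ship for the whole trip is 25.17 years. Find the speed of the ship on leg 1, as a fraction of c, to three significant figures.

Leg 1: speed unknown; τ_1 = 26.73/γ_1.
Leg 2: γ = 7.936; τ_2 = 56.91/7.936 = 7.171 years.
Leg 3: γ = 6.89; τ_3 = 25.82/6.890 = 3.747 years.
Total proper time: τ_1 + 7.171 + 3.747 = 25.17, so τ_1 = 25.17 − 10.92 = 14.25 years.
γ_1 = 26.73/14.25 = 1.876; β = √(1 − 1/γ²) = √0.7157.

β = 0.846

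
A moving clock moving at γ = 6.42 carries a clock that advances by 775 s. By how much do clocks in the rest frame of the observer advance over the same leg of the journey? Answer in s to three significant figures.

Δt = 4980 s

γ = 6.42
The interval measured on the moving clock is the proper time (both events occur at the same place in that frame); the lab-frame interval is Δt = γτ = 6.420 × 775 s.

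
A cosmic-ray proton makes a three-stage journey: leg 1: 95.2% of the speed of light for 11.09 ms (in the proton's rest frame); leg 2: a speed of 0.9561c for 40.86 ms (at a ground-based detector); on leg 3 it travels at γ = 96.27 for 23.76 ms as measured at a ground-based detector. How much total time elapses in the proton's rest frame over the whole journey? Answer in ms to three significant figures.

τ = 23.3 ms

Leg 1: 11.09 ms is already measured in the proton's rest frame.
Leg 2: γ = 1/√(1 − 0.9561²) = 1/√0.08587 = 3.412; τ_2 = 40.86/3.412 = 11.97 ms.
Leg 3: γ = 96.27; τ_3 = 23.76/96.27 = 0.2468 ms.
Total: 11.09 + 11.97 + 0.2468 ms.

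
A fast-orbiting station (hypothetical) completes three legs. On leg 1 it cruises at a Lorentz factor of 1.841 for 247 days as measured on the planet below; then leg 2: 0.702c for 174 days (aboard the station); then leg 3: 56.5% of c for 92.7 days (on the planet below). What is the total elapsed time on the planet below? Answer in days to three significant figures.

Leg 1: 247 days is already measured on the planet below.
Leg 2: γ = 1/√(1 − 0.702²) = 1/√0.5072 = 1.404; Δt_2 = 1.404 × 174 = 244.3 days.
Leg 3: 92.7 days is already measured on the planet below.
Total: 247.0 + 244.3 + 92.70 days.

Δt = 584 days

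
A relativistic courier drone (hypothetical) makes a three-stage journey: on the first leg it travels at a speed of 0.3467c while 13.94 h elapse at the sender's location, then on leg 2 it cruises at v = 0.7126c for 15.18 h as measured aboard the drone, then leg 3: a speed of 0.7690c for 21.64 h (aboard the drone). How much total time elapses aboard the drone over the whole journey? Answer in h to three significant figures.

τ = 49.9 h

Leg 1: γ = 1/√(1 − 0.3467²) = 1/√0.8798 = 1.066; τ_1 = 13.94/1.066 = 13.08 h.
Leg 2: 15.18 h is already measured aboard the drone.
Leg 3: 21.64 h is already measured aboard the drone.
Total: 13.08 + 15.18 + 21.64 h.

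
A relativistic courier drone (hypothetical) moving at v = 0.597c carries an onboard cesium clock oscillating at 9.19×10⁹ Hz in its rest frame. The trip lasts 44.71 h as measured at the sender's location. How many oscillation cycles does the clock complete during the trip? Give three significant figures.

γ = 1/√(1 − 0.597²) = 1/√0.6436 = 1.247
The oscillator's own cycle count is N = f × τ where τ is the proper time aboard the drone. τ = Δt/γ = 44.71/1.247 = 35.87 h = 1.291×10⁵ s.
N = 9.19×10⁹ × 1.291×10⁵ = 1.187×10¹⁵.

N = 1.19×10¹⁵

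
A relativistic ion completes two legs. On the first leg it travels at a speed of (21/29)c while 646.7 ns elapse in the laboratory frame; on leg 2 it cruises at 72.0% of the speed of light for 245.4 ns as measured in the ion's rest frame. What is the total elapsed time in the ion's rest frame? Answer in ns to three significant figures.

Leg 1: γ = 1/√(1 − (21/29)²) = 29/20 = 1.450; τ_1 = 646.7/1.450 = 446.0 ns.
Leg 2: 245.4 ns is already measured in the ion's rest frame.
Total: 446.0 + 245.4 ns.

τ = 691 ns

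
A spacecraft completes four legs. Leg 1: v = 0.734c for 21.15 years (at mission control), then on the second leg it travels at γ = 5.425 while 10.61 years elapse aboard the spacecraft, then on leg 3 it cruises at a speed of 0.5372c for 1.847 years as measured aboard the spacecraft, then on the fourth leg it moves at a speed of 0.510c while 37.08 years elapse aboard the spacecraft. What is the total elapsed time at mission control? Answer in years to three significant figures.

Leg 1: 21.15 years is already measured at mission control.
Leg 2: γ = 5.425; Δt_2 = 5.425 × 10.61 = 57.56 years.
Leg 3: γ = 1/√(1 − 0.5372²) = 1/√0.7114 = 1.186; Δt_3 = 1.186 × 1.847 = 2.190 years.
Leg 4: γ = 1/√(1 − 0.510²) = 1/√0.7399 = 1.163; Δt_4 = 1.163 × 37.08 = 43.11 years.
Total: 21.15 + 57.56 + 2.190 + 43.11 years.

Δt = 124 years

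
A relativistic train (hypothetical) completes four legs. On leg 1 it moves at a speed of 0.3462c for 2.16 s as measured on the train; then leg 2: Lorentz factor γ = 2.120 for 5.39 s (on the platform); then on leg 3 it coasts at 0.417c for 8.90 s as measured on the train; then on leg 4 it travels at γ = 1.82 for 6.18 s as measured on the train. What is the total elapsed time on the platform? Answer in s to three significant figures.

Δt = 28.7 s

Leg 1: γ = 1/√(1 − 0.3462²) = 1/√0.8801 = 1.066; Δt_1 = 1.066 × 2.16 = 2.302 s.
Leg 2: 5.39 s is already measured on the platform.
Leg 3: γ = 1/√(1 − 0.417²) = 1/√0.8261 = 1.100; Δt_3 = 1.100 × 8.90 = 9.792 s.
Leg 4: γ = 1.82; Δt_4 = 1.820 × 6.18 = 11.25 s.
Total: 2.302 + 5.390 + 9.792 + 11.25 s.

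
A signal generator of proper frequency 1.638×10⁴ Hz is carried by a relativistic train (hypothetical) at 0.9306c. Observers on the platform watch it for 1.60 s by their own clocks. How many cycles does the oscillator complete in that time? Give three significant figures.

N = 9.59×10³

γ = 1/√(1 − 0.9306²) = 1/√0.1340 = 2.732
During 1.60 s of lab time, the oscillator's proper time advances by τ = Δt/γ = 1.60/2.732 = 0.5857 s = 5.857×10⁻¹ s.
N = f × τ = 1.638×10⁴ × 5.857×10⁻¹ = 9.593×10³.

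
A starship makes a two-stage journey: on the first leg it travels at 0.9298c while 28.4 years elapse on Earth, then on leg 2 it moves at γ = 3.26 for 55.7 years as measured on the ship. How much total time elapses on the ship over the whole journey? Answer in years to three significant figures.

τ = 66.2 years

Leg 1: γ = 1/√(1 − 0.9298²) = 1/√0.1355 = 2.717; τ_1 = 28.4/2.717 = 10.45 years.
Leg 2: 55.7 years is already measured on the ship.
Total: 10.45 + 55.70 years.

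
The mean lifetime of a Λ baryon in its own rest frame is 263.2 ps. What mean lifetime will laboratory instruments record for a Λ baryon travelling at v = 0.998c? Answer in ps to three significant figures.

γ = 1/√(1 − 0.998²) = 1/√0.003996 = 15.82
The rest-frame lifetime is the proper time; the lab measures the dilated interval Δt = γτ₀ = 15.82 × 263.2 ps.

Δt = 4160 ps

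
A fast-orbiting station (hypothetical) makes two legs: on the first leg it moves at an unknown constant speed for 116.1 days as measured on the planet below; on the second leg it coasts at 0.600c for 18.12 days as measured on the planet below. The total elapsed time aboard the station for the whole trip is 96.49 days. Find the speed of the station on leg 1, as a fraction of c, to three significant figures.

Leg 1: speed unknown; τ_1 = 116.1/γ_1.
Leg 2: γ = 1/√(1 − 0.600²) = 5/4 = 1.250; τ_2 = 18.12/1.250 = 14.50 days.
Total proper time: τ_1 + 14.50 = 96.49, so τ_1 = 96.49 − 14.50 = 81.99 days.
γ_1 = 116.1/81.99 = 1.416; β = √(1 − 1/γ²) = √0.5012.

β = 0.708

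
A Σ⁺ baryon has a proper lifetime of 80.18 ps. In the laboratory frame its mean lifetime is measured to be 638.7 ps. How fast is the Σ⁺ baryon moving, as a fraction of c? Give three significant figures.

β = 0.992

γ = Δt/τ₀ = 638.7/80.18 = 7.966
β = √(1 − 1/γ²) = √(1 − 0.01576) = √0.9842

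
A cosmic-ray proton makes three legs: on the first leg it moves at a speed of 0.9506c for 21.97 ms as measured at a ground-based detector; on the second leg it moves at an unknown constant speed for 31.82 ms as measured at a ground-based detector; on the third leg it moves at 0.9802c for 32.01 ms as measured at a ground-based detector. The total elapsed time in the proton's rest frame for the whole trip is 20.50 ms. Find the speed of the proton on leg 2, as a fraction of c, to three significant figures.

Leg 1: γ = 1/√(1 − 0.9506²) = 1/√0.09636 = 3.221; τ_1 = 21.97/3.221 = 6.820 ms.
Leg 2: speed unknown; τ_2 = 31.82/γ_2.
Leg 3: γ = 1/√(1 − 0.9802²) = 1/√0.03921 = 5.050; τ_3 = 32.01/5.050 = 6.338 ms.
Total proper time: 6.820 + τ_2 + 6.338 = 20.50, so τ_2 = 20.50 − 13.16 = 7.342 ms.
γ_2 = 31.82/7.342 = 4.334; β = √(1 − 1/γ²) = √0.9468.

β = 0.973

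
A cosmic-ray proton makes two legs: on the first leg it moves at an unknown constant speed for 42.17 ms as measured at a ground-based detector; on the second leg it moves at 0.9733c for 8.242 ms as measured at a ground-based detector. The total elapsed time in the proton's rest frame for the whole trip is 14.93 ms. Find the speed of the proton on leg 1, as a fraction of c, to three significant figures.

Leg 1: speed unknown; τ_1 = 42.17/γ_1.
Leg 2: γ = 1/√(1 − 0.9733²) = 1/√0.05269 = 4.357; τ_2 = 8.242/4.357 = 1.892 ms.
Total proper time: τ_1 + 1.892 = 14.93, so τ_1 = 14.93 − 1.892 = 13.04 ms.
γ_1 = 42.17/13.04 = 3.234; β = √(1 − 1/γ²) = √0.9044.

β = 0.951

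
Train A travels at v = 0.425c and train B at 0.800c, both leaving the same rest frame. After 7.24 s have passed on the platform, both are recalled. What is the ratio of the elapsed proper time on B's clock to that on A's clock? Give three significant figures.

τ_B/τ_A = 0.663

A: γ = 1/√(1 − 0.425²) = 1/√0.8194 = 1.105. B: γ = 1/√(1 − 0.800²) = 5/3 ≈ 1.667.
τ_A/τ_B = γ_B/γ_A = 1.667/1.105 = 1.509, so τ_B/τ_A = 0.6628.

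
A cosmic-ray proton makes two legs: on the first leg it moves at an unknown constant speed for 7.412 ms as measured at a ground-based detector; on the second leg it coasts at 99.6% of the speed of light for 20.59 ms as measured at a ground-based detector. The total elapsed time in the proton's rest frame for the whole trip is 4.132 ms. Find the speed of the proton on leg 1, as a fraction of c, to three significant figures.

β = 0.951

Leg 1: speed unknown; τ_1 = 7.412/γ_1.
Leg 2: β = 0.996; γ = 1/√(1 − 0.996²) = 1/√0.007984 = 11.19; τ_2 = 20.59/11.19 = 1.840 ms.
Total proper time: τ_1 + 1.840 = 4.132, so τ_1 = 4.132 − 1.840 = 2.292 ms.
γ_1 = 7.412/2.292 = 3.234; β = √(1 − 1/γ²) = √0.9044.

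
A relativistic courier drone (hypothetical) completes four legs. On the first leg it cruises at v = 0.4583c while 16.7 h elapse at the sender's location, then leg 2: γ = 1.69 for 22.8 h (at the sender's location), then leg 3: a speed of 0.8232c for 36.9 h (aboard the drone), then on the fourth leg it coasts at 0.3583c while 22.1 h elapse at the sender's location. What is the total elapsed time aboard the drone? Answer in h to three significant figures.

Leg 1: γ = 1/√(1 − 0.4583²) = 1/√0.7900 = 1.125; τ_1 = 16.7/1.125 = 14.84 h.
Leg 2: γ = 1.69; τ_2 = 22.8/1.690 = 13.49 h.
Leg 3: 36.9 h is already measured aboard the drone.
Leg 4: γ = 1/√(1 − 0.3583²) = 1/√0.8716 = 1.071; τ_4 = 22.1/1.071 = 20.63 h.
Total: 14.84 + 13.49 + 36.90 + 20.63 h.

τ = 85.9 h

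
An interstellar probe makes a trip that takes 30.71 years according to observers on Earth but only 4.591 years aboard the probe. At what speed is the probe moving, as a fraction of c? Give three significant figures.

v = 0.989c

The proper time is measured aboard the probe (both events occur at the probe's location); Δt is measured on Earth. γ = Δt/τ = 30.71/4.591 = 6.689.
β = √(1 − 1/γ²) = √(1 − 0.02235) = √0.9777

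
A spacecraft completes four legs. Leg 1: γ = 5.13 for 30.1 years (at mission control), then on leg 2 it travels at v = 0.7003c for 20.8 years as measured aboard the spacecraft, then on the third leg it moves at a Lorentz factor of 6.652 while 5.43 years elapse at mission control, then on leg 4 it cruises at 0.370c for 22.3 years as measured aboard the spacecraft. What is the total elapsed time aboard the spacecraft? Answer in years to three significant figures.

τ = 49.8 years

Leg 1: γ = 5.13; τ_1 = 30.1/5.130 = 5.867 years.
Leg 2: 20.8 years is already measured aboard the spacecraft.
Leg 3: γ = 6.652; τ_3 = 5.43/6.652 = 0.8163 years.
Leg 4: 22.3 years is already measured aboard the spacecraft.
Total: 5.867 + 20.80 + 0.8163 + 22.30 years.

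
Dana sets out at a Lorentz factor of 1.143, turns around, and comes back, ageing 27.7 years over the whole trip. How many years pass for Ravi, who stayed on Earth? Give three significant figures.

Δt = 31.7 years

γ = 1.143
Earth-frame duration is the dilated interval: Δt = γτ = 1.143 × 27.7 years.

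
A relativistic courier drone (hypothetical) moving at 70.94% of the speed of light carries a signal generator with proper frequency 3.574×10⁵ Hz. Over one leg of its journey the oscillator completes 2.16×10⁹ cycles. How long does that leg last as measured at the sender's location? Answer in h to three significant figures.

Δt = 2.38 h

β = 0.7094; γ = 1/√(1 − 0.7094²) = 1/√0.4968 = 1.419
Proper time for N cycles: τ = N/f = 2.16×10⁹/(3.574×10⁵) = 6.044×10³ s = 1.679 h.
Lab-frame duration Δt = γτ = 1.419 × 1.679 = 2.382 h.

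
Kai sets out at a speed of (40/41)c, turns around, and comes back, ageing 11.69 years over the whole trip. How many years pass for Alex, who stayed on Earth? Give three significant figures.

Δt = 53.3 years

γ = 1/√(1 − (40/41)²) = 41/9 ≈ 4.556
Earth-frame duration is the dilated interval: Δt = γτ = 4.556 × 11.69 years.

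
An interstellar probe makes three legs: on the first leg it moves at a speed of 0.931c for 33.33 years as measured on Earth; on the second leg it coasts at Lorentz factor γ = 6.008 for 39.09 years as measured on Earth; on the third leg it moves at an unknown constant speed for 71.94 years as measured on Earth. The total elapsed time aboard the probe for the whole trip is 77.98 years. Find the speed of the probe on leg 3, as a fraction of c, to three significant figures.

Leg 1: γ = 1/√(1 − 0.931²) = 1/√0.1332 = 2.740; τ_1 = 33.33/2.740 = 12.17 years.
Leg 2: γ = 6.008; τ_2 = 39.09/6.008 = 6.506 years.
Leg 3: speed unknown; τ_3 = 71.94/γ_3.
Total proper time: 12.17 + 6.506 + τ_3 = 77.98, so τ_3 = 77.98 − 18.67 = 59.31 years.
γ_3 = 71.94/59.31 = 1.213; β = √(1 − 1/γ²) = √0.3204.

β = 0.566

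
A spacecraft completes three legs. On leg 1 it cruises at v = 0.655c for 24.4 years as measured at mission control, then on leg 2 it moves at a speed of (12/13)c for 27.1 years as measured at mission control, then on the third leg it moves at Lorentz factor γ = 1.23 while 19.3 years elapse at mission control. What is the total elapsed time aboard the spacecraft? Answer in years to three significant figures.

Leg 1: γ = 1/√(1 − 0.655²) = 1/√0.5710 = 1.323; τ_1 = 24.4/1.323 = 18.44 years.
Leg 2: γ = 1/√(1 − (12/13)²) = 13/5 = 2.600; τ_2 = 27.1/2.600 = 10.42 years.
Leg 3: γ = 1.23; τ_3 = 19.3/1.230 = 15.69 years.
Total: 18.44 + 10.42 + 15.69 years.

τ = 44.6 years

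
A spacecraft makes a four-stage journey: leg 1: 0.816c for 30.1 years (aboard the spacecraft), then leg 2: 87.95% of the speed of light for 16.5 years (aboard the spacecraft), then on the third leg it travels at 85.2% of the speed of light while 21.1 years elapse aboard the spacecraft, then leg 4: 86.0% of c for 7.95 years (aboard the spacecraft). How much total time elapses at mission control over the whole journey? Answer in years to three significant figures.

Leg 1: γ = 1/√(1 − 0.816²) = 1/√0.3341 = 1.730; Δt_1 = 1.730 × 30.1 = 52.07 years.
Leg 2: β = 0.8795; γ = 1/√(1 − 0.8795²) = 1/√0.2265 = 2.101; Δt_2 = 2.101 × 16.5 = 34.67 years.
Leg 3: β = 0.852; γ = 1/√(1 − 0.852²) = 1/√0.2741 = 1.910; Δt_3 = 1.910 × 21.1 = 40.30 years.
Leg 4: β = 0.860; γ = 1/√(1 − 0.860²) = 1/√0.2604 = 1.960; Δt_4 = 1.960 × 7.95 = 15.58 years.
Total: 52.07 + 34.67 + 40.30 + 15.58 years.

Δt = 143 years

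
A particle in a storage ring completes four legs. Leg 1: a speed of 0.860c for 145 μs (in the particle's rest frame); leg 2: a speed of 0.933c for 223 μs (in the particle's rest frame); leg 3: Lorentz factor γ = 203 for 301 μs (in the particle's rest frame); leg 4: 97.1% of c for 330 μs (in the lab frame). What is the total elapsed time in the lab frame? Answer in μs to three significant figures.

Δt = 6.23×10⁴ μs

Leg 1: γ = 1/√(1 − 0.860²) = 1/√0.2604 = 1.960; Δt_1 = 1.960 × 145 = 284.1 μs.
Leg 2: γ = 1/√(1 − 0.933²) = 1/√0.1295 = 2.779; Δt_2 = 2.779 × 223 = 619.7 μs.
Leg 3: γ = 203; Δt_3 = 203.0 × 301 = 6.110×10⁴ μs.
Leg 4: 330 μs is already measured in the lab frame.
Total: 284.1 + 619.7 + 6.110×10⁴ + 330.0 μs.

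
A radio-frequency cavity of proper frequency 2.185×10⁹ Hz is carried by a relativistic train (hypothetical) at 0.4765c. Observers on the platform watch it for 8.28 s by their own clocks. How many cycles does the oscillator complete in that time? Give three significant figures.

N = 1.59×10¹⁰

γ = 1/√(1 − 0.4765²) = 1/√0.7729 = 1.137
During 8.28 s of lab time, the oscillator's proper time advances by τ = Δt/γ = 8.28/1.137 = 7.280 s = 7.280×10⁰ s.
N = f × τ = 2.185×10⁹ × 7.280×10⁰ = 1.591×10¹⁰.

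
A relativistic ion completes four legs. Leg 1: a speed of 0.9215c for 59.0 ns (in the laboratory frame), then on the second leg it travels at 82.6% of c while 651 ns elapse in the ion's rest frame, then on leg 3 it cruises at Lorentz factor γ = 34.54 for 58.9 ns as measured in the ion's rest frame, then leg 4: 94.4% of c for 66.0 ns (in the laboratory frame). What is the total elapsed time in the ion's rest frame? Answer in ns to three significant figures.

τ = 755 ns

Leg 1: γ = 1/√(1 − 0.9215²) = 1/√0.1508 = 2.575; τ_1 = 59.0/2.575 = 22.91 ns.
Leg 2: 651 ns is already measured in the ion's rest frame.
Leg 3: 58.9 ns is already measured in the ion's rest frame.
Leg 4: β = 0.944; γ = 1/√(1 − 0.944²) = 1/√0.1089 = 3.031; τ_4 = 66.0/3.031 = 21.78 ns.
Total: 22.91 + 651.0 + 58.90 + 21.78 ns.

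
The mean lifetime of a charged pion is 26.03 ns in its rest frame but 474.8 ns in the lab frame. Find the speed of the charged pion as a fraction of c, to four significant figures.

v = 0.9985c

γ = Δt/τ₀ = 474.8/26.03 = 18.24
β = √(1 − 1/γ²) = √(1 − 0.003006) = √0.9970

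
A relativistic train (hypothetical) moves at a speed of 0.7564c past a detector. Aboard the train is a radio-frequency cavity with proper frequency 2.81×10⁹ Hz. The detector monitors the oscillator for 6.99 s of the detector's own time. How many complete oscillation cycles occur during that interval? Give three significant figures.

γ = 1/√(1 − 0.7564²) = 1/√0.4279 = 1.529
During 6.99 s of lab time, the oscillator's proper time advances by τ = Δt/γ = 6.99/1.529 = 4.572 s = 4.572×10⁰ s.
N = f × τ = 2.81×10⁹ × 4.572×10⁰ = 1.285×10¹⁰.

N = 1.28×10¹⁰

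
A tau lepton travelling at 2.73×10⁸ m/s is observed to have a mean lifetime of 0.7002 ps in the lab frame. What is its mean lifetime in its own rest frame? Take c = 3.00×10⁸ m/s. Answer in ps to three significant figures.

τ₀ = 0.290 ps

β = 2.73×10⁸/3.00×10⁸ = 0.9100; γ = 1/√(1 − 0.9100²) = 2.412
The lab-frame lifetime is the dilated interval; the proper lifetime is τ₀ = Δt/γ = 0.7002/2.412 ps.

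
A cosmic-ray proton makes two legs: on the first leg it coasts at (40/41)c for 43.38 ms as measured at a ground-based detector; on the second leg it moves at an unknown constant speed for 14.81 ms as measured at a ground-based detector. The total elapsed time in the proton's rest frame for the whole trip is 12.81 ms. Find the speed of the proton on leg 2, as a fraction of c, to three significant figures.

β = 0.975

Leg 1: γ = 1/√(1 − (40/41)²) = 41/9 ≈ 4.556; τ_1 = 43.38/4.556 = 9.522 ms.
Leg 2: speed unknown; τ_2 = 14.81/γ_2.
Total proper time: 9.522 + τ_2 = 12.81, so τ_2 = 12.81 − 9.522 = 3.288 ms.
γ_2 = 14.81/3.288 = 4.505; β = √(1 − 1/γ²) = √0.9507.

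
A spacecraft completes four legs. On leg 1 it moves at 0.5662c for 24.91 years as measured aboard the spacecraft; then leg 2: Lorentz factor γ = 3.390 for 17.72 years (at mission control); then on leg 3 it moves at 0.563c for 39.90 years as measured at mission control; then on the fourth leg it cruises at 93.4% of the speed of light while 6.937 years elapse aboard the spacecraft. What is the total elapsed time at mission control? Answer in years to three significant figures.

Leg 1: γ = 1/√(1 − 0.5662²) = 1/√0.6794 = 1.213; Δt_1 = 1.213 × 24.91 = 30.22 years.
Leg 2: 17.72 years is already measured at mission control.
Leg 3: 39.90 years is already measured at mission control.
Leg 4: β = 0.934; γ = 1/√(1 − 0.934²) = 1/√0.1276 = 2.799; Δt_4 = 2.799 × 6.937 = 19.42 years.
Total: 30.22 + 17.72 + 39.90 + 19.42 years.

Δt = 107 years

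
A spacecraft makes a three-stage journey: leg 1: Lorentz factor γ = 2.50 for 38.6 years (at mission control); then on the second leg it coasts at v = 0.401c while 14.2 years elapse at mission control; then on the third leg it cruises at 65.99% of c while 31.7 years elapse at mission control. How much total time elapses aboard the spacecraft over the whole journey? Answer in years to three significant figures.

Leg 1: γ = 2.50; τ_1 = 38.6/2.500 = 15.44 years.
Leg 2: γ = 1/√(1 − 0.401²) = 1/√0.8392 = 1.092; τ_2 = 14.2/1.092 = 13.01 years.
Leg 3: β = 0.6599; γ = 1/√(1 − 0.6599²) = 1/√0.5645 = 1.331; τ_3 = 31.7/1.331 = 23.82 years.
Total: 15.44 + 13.01 + 23.82 years.

τ = 52.3 years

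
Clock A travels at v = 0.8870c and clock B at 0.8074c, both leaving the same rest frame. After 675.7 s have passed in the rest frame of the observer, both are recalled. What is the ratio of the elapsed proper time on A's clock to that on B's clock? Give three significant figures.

τ_A/τ_B = 0.783

A: γ = 1/√(1 − 0.8870²) = 1/√0.2132 = 2.166. B: γ = 1/√(1 − 0.8074²) = 1/√0.3481 = 1.695.
τ_A/τ_B = γ_B/γ_A = 1.695/2.166 = 0.7827, so τ_A/τ_B = 0.7827.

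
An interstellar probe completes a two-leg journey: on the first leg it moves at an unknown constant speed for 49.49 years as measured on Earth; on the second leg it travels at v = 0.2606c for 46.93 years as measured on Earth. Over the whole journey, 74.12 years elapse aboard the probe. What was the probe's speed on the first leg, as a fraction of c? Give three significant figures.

β = 0.813

Leg 1: speed unknown; τ_1 = 49.49/γ_1.
Leg 2: γ = 1/√(1 − 0.2606²) = 1/√0.9321 = 1.036; τ_2 = 46.93/1.036 = 45.31 years.
Total proper time: τ_1 + 45.31 = 74.12, so τ_1 = 74.12 − 45.31 = 28.81 years.
γ_1 = 49.49/28.81 = 1.718; β = √(1 − 1/γ²) = √0.6611.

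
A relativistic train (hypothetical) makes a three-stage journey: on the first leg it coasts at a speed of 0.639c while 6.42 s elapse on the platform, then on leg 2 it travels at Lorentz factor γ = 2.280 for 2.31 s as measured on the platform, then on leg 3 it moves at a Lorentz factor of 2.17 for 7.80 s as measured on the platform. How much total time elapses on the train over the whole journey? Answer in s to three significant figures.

τ = 9.55 s

Leg 1: γ = 1/√(1 − 0.639²) = 1/√0.5917 = 1.300; τ_1 = 6.42/1.300 = 4.938 s.
Leg 2: γ = 2.280; τ_2 = 2.31/2.280 = 1.013 s.
Leg 3: γ = 2.17; τ_3 = 7.80/2.170 = 3.594 s.
Total: 4.938 + 1.013 + 3.594 s.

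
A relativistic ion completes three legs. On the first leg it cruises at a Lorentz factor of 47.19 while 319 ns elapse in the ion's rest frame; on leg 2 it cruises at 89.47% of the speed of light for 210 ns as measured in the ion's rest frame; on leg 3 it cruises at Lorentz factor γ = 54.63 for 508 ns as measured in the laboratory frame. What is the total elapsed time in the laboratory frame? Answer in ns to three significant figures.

Leg 1: γ = 47.19; Δt_1 = 47.19 × 319 = 1.505×10⁴ ns.
Leg 2: β = 0.8947; γ = 1/√(1 − 0.8947²) = 1/√0.1995 = 2.239; Δt_2 = 2.239 × 210 = 470.1 ns.
Leg 3: 508 ns is already measured in the laboratory frame.
Total: 1.505×10⁴ + 470.1 + 508.0 ns.

Δt = 1.60×10⁴ ns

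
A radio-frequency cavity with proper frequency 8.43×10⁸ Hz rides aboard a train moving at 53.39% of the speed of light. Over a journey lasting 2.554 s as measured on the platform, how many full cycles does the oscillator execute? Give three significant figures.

β = 0.5339; γ = 1/√(1 − 0.5339²) = 1/√0.7150 = 1.183
The oscillator's own cycle count is N = f × τ where τ is the proper time on the train. τ = Δt/γ = 2.554/1.183 = 2.160 s = 2.160×10⁰ s.
N = 8.43×10⁸ × 2.160×10⁰ = 1.820×10⁹.

N = 1.82×10⁹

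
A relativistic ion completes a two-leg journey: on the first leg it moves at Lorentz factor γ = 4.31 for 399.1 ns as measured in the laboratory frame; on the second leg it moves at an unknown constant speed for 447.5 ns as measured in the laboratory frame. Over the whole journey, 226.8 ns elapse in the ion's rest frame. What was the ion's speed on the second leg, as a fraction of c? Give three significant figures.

β = 0.954

Leg 1: γ = 4.31; τ_1 = 399.1/4.310 = 92.60 ns.
Leg 2: speed unknown; τ_2 = 447.5/γ_2.
Total proper time: 92.60 + τ_2 = 226.8, so τ_2 = 226.8 − 92.60 = 134.2 ns.
γ_2 = 447.5/134.2 = 3.335; β = √(1 − 1/γ²) = √0.9101.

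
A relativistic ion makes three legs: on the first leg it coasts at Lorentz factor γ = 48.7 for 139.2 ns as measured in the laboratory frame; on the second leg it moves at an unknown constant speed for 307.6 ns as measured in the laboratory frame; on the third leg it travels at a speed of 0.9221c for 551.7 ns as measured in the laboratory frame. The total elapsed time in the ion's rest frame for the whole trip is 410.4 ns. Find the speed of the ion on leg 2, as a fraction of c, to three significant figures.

Leg 1: γ = 48.7; τ_1 = 139.2/48.70 = 2.858 ns.
Leg 2: speed unknown; τ_2 = 307.6/γ_2.
Leg 3: γ = 1/√(1 − 0.9221²) = 1/√0.1497 = 2.584; τ_3 = 551.7/2.584 = 213.5 ns.
Total proper time: 2.858 + τ_2 + 213.5 = 410.4, so τ_2 = 410.4 − 216.3 = 194.1 ns.
γ_2 = 307.6/194.1 = 1.585; β = √(1 − 1/γ²) = √0.6020.

β = 0.776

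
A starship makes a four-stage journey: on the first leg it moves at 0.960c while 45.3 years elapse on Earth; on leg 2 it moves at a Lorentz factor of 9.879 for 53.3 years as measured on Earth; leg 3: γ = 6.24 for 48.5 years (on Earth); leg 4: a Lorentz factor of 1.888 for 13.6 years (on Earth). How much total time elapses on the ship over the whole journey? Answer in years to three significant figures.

Leg 1: γ = 1/√(1 − 0.960²) = 25/7 ≈ 3.571; τ_1 = 45.3/3.571 = 12.68 years.
Leg 2: γ = 9.879; τ_2 = 53.3/9.879 = 5.395 years.
Leg 3: γ = 6.24; τ_3 = 48.5/6.240 = 7.772 years.
Leg 4: γ = 1.888; τ_4 = 13.6/1.888 = 7.203 years.
Total: 12.68 + 5.395 + 7.772 + 7.203 years.

τ = 33.1 years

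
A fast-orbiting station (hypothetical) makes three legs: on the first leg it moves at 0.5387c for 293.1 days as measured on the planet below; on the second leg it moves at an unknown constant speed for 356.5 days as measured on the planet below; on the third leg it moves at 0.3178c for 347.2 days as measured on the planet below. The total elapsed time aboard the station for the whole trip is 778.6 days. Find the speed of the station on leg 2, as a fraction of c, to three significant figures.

Leg 1: γ = 1/√(1 − 0.5387²) = 1/√0.7098 = 1.187; τ_1 = 293.1/1.187 = 246.9 days.
Leg 2: speed unknown; τ_2 = 356.5/γ_2.
Leg 3: γ = 1/√(1 − 0.3178²) = 1/√0.8990 = 1.055; τ_3 = 347.2/1.055 = 329.2 days.
Total proper time: 246.9 + τ_2 + 329.2 = 778.6, so τ_2 = 778.6 − 576.1 = 202.5 days.
γ_2 = 356.5/202.5 = 1.761; β = √(1 − 1/γ²) = √0.6775.

β = 0.823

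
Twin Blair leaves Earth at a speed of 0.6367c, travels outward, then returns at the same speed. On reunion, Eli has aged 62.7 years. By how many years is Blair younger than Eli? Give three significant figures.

γ = 1/√(1 − 0.6367²) = 1/√0.5946 = 1.297
Blair's elapsed proper time: τ = 62.7/1.297 = 48.35 years.
Age gap = Δt − τ = 62.7 − 48.35 years.

Δt − τ = 14.4 years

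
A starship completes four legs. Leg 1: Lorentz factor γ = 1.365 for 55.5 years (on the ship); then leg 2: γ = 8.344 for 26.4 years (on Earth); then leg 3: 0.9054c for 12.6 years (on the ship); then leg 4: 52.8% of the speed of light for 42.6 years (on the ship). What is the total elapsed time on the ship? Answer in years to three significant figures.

τ = 114 years

Leg 1: 55.5 years is already measured on the ship.
Leg 2: γ = 8.344; τ_2 = 26.4/8.344 = 3.164 years.
Leg 3: 12.6 years is already measured on the ship.
Leg 4: 42.6 years is already measured on the ship.
Total: 55.50 + 3.164 + 12.60 + 42.60 years.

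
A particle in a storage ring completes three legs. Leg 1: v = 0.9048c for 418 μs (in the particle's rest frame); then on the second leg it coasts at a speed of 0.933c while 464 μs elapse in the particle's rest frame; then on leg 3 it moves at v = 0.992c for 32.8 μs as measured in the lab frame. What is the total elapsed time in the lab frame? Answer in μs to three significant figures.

Δt = 2300 μs

Leg 1: γ = 1/√(1 − 0.9048²) = 1/√0.1813 = 2.348; Δt_1 = 2.348 × 418 = 981.6 μs.
Leg 2: γ = 1/√(1 − 0.933²) = 1/√0.1295 = 2.779; Δt_2 = 2.779 × 464 = 1289 μs.
Leg 3: 32.8 μs is already measured in the lab frame.
Total: 981.6 + 1289 + 32.80 μs.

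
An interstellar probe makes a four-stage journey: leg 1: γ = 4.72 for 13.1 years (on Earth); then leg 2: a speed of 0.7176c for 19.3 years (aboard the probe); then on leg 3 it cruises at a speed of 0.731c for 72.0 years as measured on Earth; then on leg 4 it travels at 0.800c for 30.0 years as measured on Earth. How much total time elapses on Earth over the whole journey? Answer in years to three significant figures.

Leg 1: 13.1 years is already measured on Earth.
Leg 2: γ = 1/√(1 − 0.7176²) = 1/√0.4851 = 1.436; Δt_2 = 1.436 × 19.3 = 27.71 years.
Leg 3: 72.0 years is already measured on Earth.
Leg 4: 30.0 years is already measured on Earth.
Total: 13.10 + 27.71 + 72.00 + 30.00 years.

Δt = 143 years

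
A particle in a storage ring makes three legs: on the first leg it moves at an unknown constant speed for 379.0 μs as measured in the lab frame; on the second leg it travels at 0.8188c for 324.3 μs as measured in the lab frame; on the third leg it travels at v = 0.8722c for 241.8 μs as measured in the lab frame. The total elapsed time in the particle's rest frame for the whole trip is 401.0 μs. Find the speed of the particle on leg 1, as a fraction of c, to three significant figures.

β = 0.967

Leg 1: speed unknown; τ_1 = 379.0/γ_1.
Leg 2: γ = 1/√(1 − 0.8188²) = 1/√0.3296 = 1.742; τ_2 = 324.3/1.742 = 186.2 μs.
Leg 3: γ = 1/√(1 − 0.8722²) = 1/√0.2393 = 2.044; τ_3 = 241.8/2.044 = 118.3 μs.
Total proper time: τ_1 + 186.2 + 118.3 = 401.0, so τ_1 = 401.0 − 304.5 = 96.55 μs.
γ_1 = 379.0/96.55 = 3.925; β = √(1 − 1/γ²) = √0.9351.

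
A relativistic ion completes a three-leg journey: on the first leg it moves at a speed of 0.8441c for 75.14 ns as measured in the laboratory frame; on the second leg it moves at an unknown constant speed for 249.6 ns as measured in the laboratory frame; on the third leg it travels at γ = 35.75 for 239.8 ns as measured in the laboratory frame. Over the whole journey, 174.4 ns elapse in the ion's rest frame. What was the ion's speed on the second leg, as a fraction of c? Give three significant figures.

Leg 1: γ = 1/√(1 − 0.8441²) = 1/√0.2875 = 1.865; τ_1 = 75.14/1.865 = 40.29 ns.
Leg 2: speed unknown; τ_2 = 249.6/γ_2.
Leg 3: γ = 35.75; τ_3 = 239.8/35.75 = 6.708 ns.
Total proper time: 40.29 + τ_2 + 6.708 = 174.4, so τ_2 = 174.4 − 47.00 = 127.4 ns.
γ_2 = 249.6/127.4 = 1.959; β = √(1 − 1/γ²) = √0.7395.

β = 0.860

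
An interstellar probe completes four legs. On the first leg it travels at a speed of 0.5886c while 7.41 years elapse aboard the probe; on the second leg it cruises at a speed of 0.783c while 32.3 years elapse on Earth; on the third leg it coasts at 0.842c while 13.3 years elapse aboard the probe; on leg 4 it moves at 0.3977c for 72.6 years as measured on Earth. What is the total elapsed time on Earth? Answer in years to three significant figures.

Δt = 139 years

Leg 1: γ = 1/√(1 − 0.5886²) = 1/√0.6536 = 1.237; Δt_1 = 1.237 × 7.41 = 9.166 years.
Leg 2: 32.3 years is already measured on Earth.
Leg 3: γ = 1/√(1 − 0.842²) = 1/√0.2910 = 1.854; Δt_3 = 1.854 × 13.3 = 24.65 years.
Leg 4: 72.6 years is already measured on Earth.
Total: 9.166 + 32.30 + 24.65 + 72.60 years.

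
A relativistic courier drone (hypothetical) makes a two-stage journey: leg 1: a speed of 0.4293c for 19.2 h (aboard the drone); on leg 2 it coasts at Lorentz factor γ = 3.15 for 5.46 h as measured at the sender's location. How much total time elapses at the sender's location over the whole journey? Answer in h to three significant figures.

Δt = 26.7 h

Leg 1: γ = 1/√(1 − 0.4293²) = 1/√0.8157 = 1.107; Δt_1 = 1.107 × 19.2 = 21.26 h.
Leg 2: 5.46 h is already measured at the sender's location.
Total: 21.26 + 5.460 h.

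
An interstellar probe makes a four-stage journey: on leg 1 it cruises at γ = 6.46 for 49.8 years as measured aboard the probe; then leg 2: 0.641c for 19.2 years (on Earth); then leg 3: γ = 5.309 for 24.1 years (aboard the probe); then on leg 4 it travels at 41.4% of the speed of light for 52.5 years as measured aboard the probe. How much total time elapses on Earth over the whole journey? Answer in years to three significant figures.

Δt = 527 years

Leg 1: γ = 6.46; Δt_1 = 6.460 × 49.8 = 321.7 years.
Leg 2: 19.2 years is already measured on Earth.
Leg 3: γ = 5.309; Δt_3 = 5.309 × 24.1 = 127.9 years.
Leg 4: β = 0.414; γ = 1/√(1 − 0.414²) = 1/√0.8286 = 1.099; Δt_4 = 1.099 × 52.5 = 57.67 years.
Total: 321.7 + 19.20 + 127.9 + 57.67 years.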